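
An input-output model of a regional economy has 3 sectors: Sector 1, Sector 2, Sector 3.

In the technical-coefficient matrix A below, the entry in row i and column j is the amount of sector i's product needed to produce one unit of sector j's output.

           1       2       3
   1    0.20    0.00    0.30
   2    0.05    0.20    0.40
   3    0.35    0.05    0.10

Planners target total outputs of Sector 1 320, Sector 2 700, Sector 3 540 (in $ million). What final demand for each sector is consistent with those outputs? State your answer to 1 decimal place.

d_1 = 94.0, d_2 = 328.0, d_3 = 339.0

I − A =
  [   0.80     0.00    -0.30]
  [  -0.05     0.80    -0.40]
  [  -0.35    -0.05     0.90]
d = (I − A) x:
  d_1 = (+0.80)·320 + (+0.00)·700 + (-0.30)·540 = 94.0
  d_2 = (-0.05)·320 + (+0.80)·700 + (-0.40)·540 = 328.0
  d_3 = (-0.35)·320 + (-0.05)·700 + (+0.90)·540 = 339.0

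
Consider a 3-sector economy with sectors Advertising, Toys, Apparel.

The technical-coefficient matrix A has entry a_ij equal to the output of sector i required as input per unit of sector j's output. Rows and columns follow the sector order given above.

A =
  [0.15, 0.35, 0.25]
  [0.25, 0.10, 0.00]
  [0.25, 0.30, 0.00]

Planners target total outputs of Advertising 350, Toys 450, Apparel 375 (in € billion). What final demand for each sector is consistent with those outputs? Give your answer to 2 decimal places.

d_1 = 46.25, d_2 = 317.50, d_3 = 152.50

I − A =
  [   0.85    -0.35    -0.25]
  [  -0.25     0.90     0.00]
  [  -0.25    -0.30     1.00]
d = (I − A) x:
  d_1 = (+0.85)·350 + (-0.35)·450 + (-0.25)·375 = 46.25
  d_2 = (-0.25)·350 + (+0.90)·450 + (+0.00)·375 = 317.50
  d_3 = (-0.25)·350 + (-0.30)·450 + (+1.00)·375 = 152.50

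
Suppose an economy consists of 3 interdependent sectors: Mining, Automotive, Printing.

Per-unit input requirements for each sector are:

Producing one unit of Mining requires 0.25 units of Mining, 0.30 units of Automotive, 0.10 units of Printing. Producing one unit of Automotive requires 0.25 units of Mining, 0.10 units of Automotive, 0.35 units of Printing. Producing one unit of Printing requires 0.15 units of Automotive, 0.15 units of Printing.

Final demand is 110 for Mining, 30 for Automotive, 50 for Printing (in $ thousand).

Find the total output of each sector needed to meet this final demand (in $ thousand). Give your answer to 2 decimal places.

I − A =
  [   0.75    -0.25     0.00]
  [  -0.30     0.90    -0.15]
  [  -0.10    -0.35     0.85]
Cofactors of I−A, C_ij = (−1)^(i+j)·(minor ij) (rows/columns in the sector order above):
  C_11 = (0.90)(0.85) − (-0.15)(-0.35) = 0.7125
  C_12 = −[(-0.30)(0.85) − (-0.15)(-0.10)] = 0.2700
  C_13 = (-0.30)(-0.35) − (0.90)(-0.10) = 0.1950
  C_21 = −[(-0.25)(0.85) − (0.00)(-0.35)] = 0.2125
  C_22 = (0.75)(0.85) − (0.00)(-0.10) = 0.6375
  C_23 = −[(0.75)(-0.35) − (-0.25)(-0.10)] = 0.2875
  C_31 = (-0.25)(-0.15) − (0.00)(0.90) = 0.0375
  C_32 = −[(0.75)(-0.15) − (0.00)(-0.30)] = 0.1125
  C_33 = (0.75)(0.90) − (-0.25)(-0.30) = 0.6000
det(I−A) = Σ_j (I−A)_1j·C_1j = (0.75)(0.7125) + (-0.25)(0.2700) + (0.00)(0.1950) = 0.466875
adj(I−A) = Cᵀ =
  [ 0.7125   0.2125   0.0375]
  [ 0.2700   0.6375   0.1125]
  [ 0.1950   0.2875   0.6000]
(I − A)⁻¹ = adj(I−A) / det(I−A) ≈
  [   1.5261     0.4552     0.0803]
  [   0.5783     1.3655     0.2410]
  [   0.4177     0.6158     1.2851]
x = (I − A)⁻¹ d = adj(I−A)·d / det(I−A), with det(I−A) = 0.466875:
  x_M = (0.7125·110 + 0.2125·30 + 0.0375·50) / 0.466875 = 86.625 / 0.466875 ≈ 185.54
  x_A = (0.2700·110 + 0.6375·30 + 0.1125·50) / 0.466875 = 54.45 / 0.466875 ≈ 116.63
  x_P = (0.1950·110 + 0.2875·30 + 0.6000·50) / 0.466875 = 60.075 / 0.466875 ≈ 128.67

x_M = 185.54, x_A = 116.63, x_P = 128.67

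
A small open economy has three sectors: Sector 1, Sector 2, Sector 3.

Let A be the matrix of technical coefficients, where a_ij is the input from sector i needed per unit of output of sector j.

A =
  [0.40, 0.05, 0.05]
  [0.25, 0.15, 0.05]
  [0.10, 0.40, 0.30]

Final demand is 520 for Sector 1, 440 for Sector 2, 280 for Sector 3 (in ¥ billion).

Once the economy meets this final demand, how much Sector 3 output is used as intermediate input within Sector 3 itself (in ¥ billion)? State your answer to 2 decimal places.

z_33 = 315.20

I − A =
  [   0.60    -0.05    -0.05]
  [  -0.25     0.85    -0.05]
  [  -0.10    -0.40     0.70]
Cofactors of I−A, C_ij = (−1)^(i+j)·(minor ij) (rows/columns in the sector order above):
  C_11 = (0.85)(0.70) − (-0.05)(-0.40) = 0.5750
  C_12 = −[(-0.25)(0.70) − (-0.05)(-0.10)] = 0.1800
  C_13 = (-0.25)(-0.40) − (0.85)(-0.10) = 0.1850
  C_21 = −[(-0.05)(0.70) − (-0.05)(-0.40)] = 0.0550
  C_22 = (0.60)(0.70) − (-0.05)(-0.10) = 0.4150
  C_23 = −[(0.60)(-0.40) − (-0.05)(-0.10)] = 0.2450
  C_31 = (-0.05)(-0.05) − (-0.05)(0.85) = 0.0450
  C_32 = −[(0.60)(-0.05) − (-0.05)(-0.25)] = 0.0425
  C_33 = (0.60)(0.85) − (-0.05)(-0.25) = 0.4975
det(I−A) = Σ_j (I−A)_1j·C_1j = (0.60)(0.5750) + (-0.05)(0.1800) + (-0.05)(0.1850) = 0.32675
adj(I−A) = Cᵀ =
  [ 0.5750   0.0550   0.0450]
  [ 0.1800   0.4150   0.0425]
  [ 0.1850   0.2450   0.4975]
(I − A)⁻¹ = adj(I−A) / det(I−A) ≈
  [   1.7598     0.1683     0.1377]
  [   0.5509     1.2701     0.1301]
  [   0.5662     0.7498     1.5226]
First solve x = (I − A)⁻¹ d = adj(I−A)·d / det(I−A); in particular x_3 = (0.1850·520 + 0.2450·440 + 0.4975·280) / 0.32675 = 343.30 / 0.32675 ≈ 1050.6503.
Intermediate flow from 3 to 3: z_33 = a_33 · x_3 = 0.30 × 343.30 / 0.32675 = 102.99 / 0.32675 ≈ 315.20.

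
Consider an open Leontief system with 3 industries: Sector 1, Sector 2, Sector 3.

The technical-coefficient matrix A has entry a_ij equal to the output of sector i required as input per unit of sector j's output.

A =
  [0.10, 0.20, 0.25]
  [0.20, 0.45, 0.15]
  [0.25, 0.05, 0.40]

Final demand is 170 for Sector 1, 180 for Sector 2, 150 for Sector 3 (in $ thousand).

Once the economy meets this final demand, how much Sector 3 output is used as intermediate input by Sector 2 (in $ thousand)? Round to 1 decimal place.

z_32 = 31.7

I − A =
  [   0.90    -0.20    -0.25]
  [  -0.20     0.55    -0.15]
  [  -0.25    -0.05     0.60]
Cofactors of I−A, C_ij = (−1)^(i+j)·(minor ij) (rows/columns in the sector order above):
  C_11 = (0.55)(0.60) − (-0.15)(-0.05) = 0.3225
  C_12 = −[(-0.20)(0.60) − (-0.15)(-0.25)] = 0.1575
  C_13 = (-0.20)(-0.05) − (0.55)(-0.25) = 0.1475
  C_21 = −[(-0.20)(0.60) − (-0.25)(-0.05)] = 0.1325
  C_22 = (0.90)(0.60) − (-0.25)(-0.25) = 0.4775
  C_23 = −[(0.90)(-0.05) − (-0.20)(-0.25)] = 0.0950
  C_31 = (-0.20)(-0.15) − (-0.25)(0.55) = 0.1675
  C_32 = −[(0.90)(-0.15) − (-0.25)(-0.20)] = 0.1850
  C_33 = (0.90)(0.55) − (-0.20)(-0.20) = 0.4550
det(I−A) = Σ_j (I−A)_1j·C_1j = (0.90)(0.3225) + (-0.20)(0.1575) + (-0.25)(0.1475) = 0.221875
adj(I−A) = Cᵀ =
  [ 0.3225   0.1325   0.1675]
  [ 0.1575   0.4775   0.1850]
  [ 0.1475   0.0950   0.4550]
(I − A)⁻¹ = adj(I−A) / det(I−A) ≈
  [   1.4535     0.5972     0.7549]
  [   0.7099     2.1521     0.8338]
  [   0.6648     0.4282     2.0507]
First solve x = (I − A)⁻¹ d = adj(I−A)·d / det(I−A); in particular x_2 = (0.1575·170 + 0.4775·180 + 0.1850·150) / 0.221875 = 140.475 / 0.221875 ≈ 633.127.
Intermediate flow from 3 to 2: z_32 = a_32 · x_2 = 0.05 × 140.475 / 0.221875 = 7.02375 / 0.221875 ≈ 31.7.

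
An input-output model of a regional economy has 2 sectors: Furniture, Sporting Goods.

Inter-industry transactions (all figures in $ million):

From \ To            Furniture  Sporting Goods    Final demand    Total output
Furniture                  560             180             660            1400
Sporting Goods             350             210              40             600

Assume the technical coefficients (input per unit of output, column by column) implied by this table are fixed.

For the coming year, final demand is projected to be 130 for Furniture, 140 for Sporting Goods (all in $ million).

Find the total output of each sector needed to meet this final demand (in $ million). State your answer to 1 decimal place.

x_1 = 401.6, x_2 = 369.8

Technical coefficients a_ij = z_ij / X_j:
  a_11 = 560/1400 = 0.40, a_21 = 350/1400 = 0.25
  a_12 = 180/600 = 0.30, a_22 = 210/600 = 0.35
I − A =
  [   0.60    -0.30]
  [  -0.25     0.65]
det(I−A) = (0.60)(0.65) − (-0.30)(-0.25) = 0.3150
adj(I−A) = [[0.65, 0.30], [0.25, 0.60]]
(I − A)⁻¹ = adj(I−A) / det(I−A) ≈
  [   2.0635     0.9524]
  [   0.7937     1.9048]
x = (I − A)⁻¹ d = adj(I−A)·d / det(I−A), with det(I−A) = 0.3150:
  x_1 = (0.65·130 + 0.30·140) / 0.3150 = 126.50 / 0.3150 ≈ 401.6
  x_2 = (0.25·130 + 0.60·140) / 0.3150 = 116.50 / 0.3150 ≈ 369.8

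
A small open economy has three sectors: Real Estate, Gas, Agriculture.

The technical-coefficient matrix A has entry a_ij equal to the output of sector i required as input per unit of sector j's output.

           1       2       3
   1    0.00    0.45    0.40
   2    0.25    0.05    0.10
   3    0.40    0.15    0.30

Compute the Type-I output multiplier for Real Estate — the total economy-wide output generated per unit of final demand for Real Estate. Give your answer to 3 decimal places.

m_1 = 3.320

I − A =
  [   1.00    -0.45    -0.40]
  [  -0.25     0.95    -0.10]
  [  -0.40    -0.15     0.70]
Cofactors of I−A, C_ij = (−1)^(i+j)·(minor ij) (rows/columns in the sector order above):
  C_11 = (0.95)(0.70) − (-0.10)(-0.15) = 0.6500
  C_12 = −[(-0.25)(0.70) − (-0.10)(-0.40)] = 0.2150
  C_13 = (-0.25)(-0.15) − (0.95)(-0.40) = 0.4175
  C_21 = −[(-0.45)(0.70) − (-0.40)(-0.15)] = 0.3750
  C_22 = (1.00)(0.70) − (-0.40)(-0.40) = 0.5400
  C_23 = −[(1.00)(-0.15) − (-0.45)(-0.40)] = 0.3300
  C_31 = (-0.45)(-0.10) − (-0.40)(0.95) = 0.4250
  C_32 = −[(1.00)(-0.10) − (-0.40)(-0.25)] = 0.2000
  C_33 = (1.00)(0.95) − (-0.45)(-0.25) = 0.8375
det(I−A) = Σ_j (I−A)_1j·C_1j = (1.00)(0.6500) + (-0.45)(0.2150) + (-0.40)(0.4175) = 0.38625
adj(I−A) = Cᵀ =
  [ 0.6500   0.3750   0.4250]
  [ 0.2150   0.5400   0.2000]
  [ 0.4175   0.3300   0.8375]
(I − A)⁻¹ = adj(I−A) / det(I−A) ≈
  [   1.6828     0.9709     1.1003]
  [   0.5566     1.3981     0.5178]
  [   1.0809     0.8544     2.1683]
The output multiplier for sector j is the column-j sum of the Leontief inverse (I − A)⁻¹ = adj(I−A) / det(I−A).
Column 1 of adj(I−A): (0.6500, 0.2150, 0.4175); det(I−A) = 0.38625.
m_1 = (0.6500 + 0.2150 + 0.4175) / 0.38625 = 1.2825 / 0.38625 ≈ 3.320.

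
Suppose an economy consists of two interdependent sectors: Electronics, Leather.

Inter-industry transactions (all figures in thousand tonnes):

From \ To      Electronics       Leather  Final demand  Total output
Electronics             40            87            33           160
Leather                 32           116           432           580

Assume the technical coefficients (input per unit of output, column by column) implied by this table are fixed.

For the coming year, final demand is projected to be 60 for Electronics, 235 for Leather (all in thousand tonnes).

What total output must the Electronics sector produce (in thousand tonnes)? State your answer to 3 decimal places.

Technical coefficients a_ij = z_ij / X_j:
  a_11 = 40/160 = 0.25, a_21 = 32/160 = 0.20
  a_12 = 87/580 = 0.15, a_22 = 116/580 = 0.20
I − A =
  [   0.75    -0.15]
  [  -0.20     0.80]
det(I−A) = (0.75)(0.80) − (-0.15)(-0.20) = 0.5700
adj(I−A) = [[0.80, 0.15], [0.20, 0.75]]
(I − A)⁻¹ = adj(I−A) / det(I−A) ≈
  [   1.4035     0.2632]
  [   0.3509     1.3158]
x = (I − A)⁻¹ d = adj(I−A)·d / det(I−A), with det(I−A) = 0.5700:
  x_1 = (0.80·60 + 0.15·235) / 0.5700 = 83.25 / 0.5700 ≈ 146.053
  x_2 = (0.20·60 + 0.75·235) / 0.5700 = 188.25 / 0.5700 ≈ 330.263

x_1 = 146.053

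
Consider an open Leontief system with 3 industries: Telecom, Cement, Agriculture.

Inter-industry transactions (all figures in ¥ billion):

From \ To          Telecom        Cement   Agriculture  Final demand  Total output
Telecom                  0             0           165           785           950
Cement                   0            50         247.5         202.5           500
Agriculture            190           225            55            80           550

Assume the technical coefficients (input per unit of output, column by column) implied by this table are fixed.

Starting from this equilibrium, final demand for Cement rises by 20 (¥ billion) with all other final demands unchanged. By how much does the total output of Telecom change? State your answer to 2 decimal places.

Technical coefficients a_ij = z_ij / X_j:
  a_11 = 0/950 = 0.00, a_21 = 0/950 = 0.00, a_31 = 190/950 = 0.20
  a_12 = 0/500 = 0.00, a_22 = 50/500 = 0.10, a_32 = 225/500 = 0.45
  a_13 = 165/550 = 0.30, a_23 = 247.5/550 = 0.45, a_33 = 55/550 = 0.10
I − A =
  [   1.00     0.00    -0.30]
  [   0.00     0.90    -0.45]
  [  -0.20    -0.45     0.90]
Cofactors of I−A, C_ij = (−1)^(i+j)·(minor ij) (rows/columns in the sector order above):
  C_11 = (0.90)(0.90) − (-0.45)(-0.45) = 0.6075
  C_12 = −[(0.00)(0.90) − (-0.45)(-0.20)] = 0.0900
  C_13 = (0.00)(-0.45) − (0.90)(-0.20) = 0.1800
  C_21 = −[(0.00)(0.90) − (-0.30)(-0.45)] = 0.1350
  C_22 = (1.00)(0.90) − (-0.30)(-0.20) = 0.8400
  C_23 = −[(1.00)(-0.45) − (0.00)(-0.20)] = 0.4500
  C_31 = (0.00)(-0.45) − (-0.30)(0.90) = 0.2700
  C_32 = −[(1.00)(-0.45) − (-0.30)(0.00)] = 0.4500
  C_33 = (1.00)(0.90) − (0.00)(0.00) = 0.9000
det(I−A) = Σ_j (I−A)_1j·C_1j = (1.00)(0.6075) + (0.00)(0.0900) + (-0.30)(0.1800) = 0.5535
adj(I−A) = Cᵀ =
  [ 0.6075   0.1350   0.2700]
  [ 0.0900   0.8400   0.4500]
  [ 0.1800   0.4500   0.9000]
(I − A)⁻¹ = adj(I−A) / det(I−A) ≈
  [   1.0976     0.2439     0.4878]
  [   0.1626     1.5176     0.8130]
  [   0.3252     0.8130     1.6260]
Δx = (I − A)⁻¹ Δd with Δd having +20 in the Cement component and 0 elsewhere.
So Δx_1 = L_12 · (+20), where L_12 = adj(I−A)_12 / det(I−A) = 0.1350 / 0.5535.
Δx_1 = 0.1350 × (+20) / 0.5535 = 2.70 / 0.5535 ≈ 4.88.

Δx_1 = 4.88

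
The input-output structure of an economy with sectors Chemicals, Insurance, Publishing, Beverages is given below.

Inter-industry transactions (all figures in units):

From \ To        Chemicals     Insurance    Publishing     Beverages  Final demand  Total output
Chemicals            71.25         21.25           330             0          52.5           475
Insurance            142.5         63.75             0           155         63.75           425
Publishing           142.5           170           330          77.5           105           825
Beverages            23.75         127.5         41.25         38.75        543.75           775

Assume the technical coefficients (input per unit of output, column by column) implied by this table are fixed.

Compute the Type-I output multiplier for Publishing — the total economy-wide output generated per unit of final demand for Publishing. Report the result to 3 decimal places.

Technical coefficients a_ij = z_ij / X_j:
  a_11 = 71.25/475 = 0.15, a_21 = 142.5/475 = 0.30, a_31 = 142.5/475 = 0.30, a_41 = 23.75/475 = 0.05
  a_12 = 21.25/425 = 0.05, a_22 = 63.75/425 = 0.15, a_32 = 170/425 = 0.40, a_42 = 127.5/425 = 0.30
  a_13 = 330/825 = 0.40, a_23 = 0/825 = 0.00, a_33 = 330/825 = 0.40, a_43 = 41.25/825 = 0.05
  a_14 = 0/775 = 0.00, a_24 = 155/775 = 0.20, a_34 = 77.5/775 = 0.10, a_44 = 38.75/775 = 0.05
I − A =
  [   0.85    -0.05    -0.40     0.00]
  [  -0.30     0.85     0.00    -0.20]
  [  -0.30    -0.40     0.60    -0.10]
  [  -0.05    -0.30    -0.05     0.95]
Compute the cofactors C_ij = (−1)^(i+j)·(3×3 minor ij) of I−A; the adjugate is their transpose:
adj(I−A) = Cᵀ =
  [ 0.440250   0.192250   0.299500   0.072000]
  [ 0.178500   0.364250   0.126500   0.090000]
  [ 0.355500   0.363000   0.620625   0.141750]
  [ 0.098250   0.144250   0.088375   0.274500]
det(I−A) = Σ_j (I−A)_1j·C_1j = (0.85)(0.440250) + (-0.05)(0.178500) + (-0.40)(0.355500) + (0.00)(0.098250) = 0.2230875
(I − A)⁻¹ = adj(I−A) / det(I−A) ≈
  [   1.9734     0.8618     1.3425     0.3227]
  [   0.8001     1.6328     0.5670     0.4034]
  [   1.5935     1.6272     2.7820     0.6354]
  [   0.4404     0.6466     0.3961     1.2305]
The output multiplier for sector j is the column-j sum of the Leontief inverse (I − A)⁻¹ = adj(I−A) / det(I−A).
Column 3 of adj(I−A): (0.299500, 0.126500, 0.620625, 0.088375); det(I−A) = 0.2230875.
m_3 = (0.299500 + 0.126500 + 0.620625 + 0.088375) / 0.2230875 = 1.135 / 0.2230875 ≈ 5.088.

m_3 = 5.088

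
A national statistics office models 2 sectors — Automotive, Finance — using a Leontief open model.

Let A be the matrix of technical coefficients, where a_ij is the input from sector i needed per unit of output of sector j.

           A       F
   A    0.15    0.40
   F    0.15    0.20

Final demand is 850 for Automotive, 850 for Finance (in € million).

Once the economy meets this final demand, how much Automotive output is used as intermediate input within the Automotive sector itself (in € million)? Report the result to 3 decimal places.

I − A =
  [   0.85    -0.40]
  [  -0.15     0.80]
det(I−A) = (0.85)(0.80) − (-0.40)(-0.15) = 0.6200
adj(I−A) = [[0.80, 0.40], [0.15, 0.85]]
(I − A)⁻¹ = adj(I−A) / det(I−A) ≈
  [   1.2903     0.6452]
  [   0.2419     1.3710]
First solve x = (I − A)⁻¹ d = adj(I−A)·d / det(I−A); in particular x_A = (0.80·850 + 0.40·850) / 0.6200 = 1020.00 / 0.6200 ≈ 1645.16129.
Intermediate flow from A to A: z_AA = a_AA · x_A = 0.15 × 1020.00 / 0.6200 = 153.00 / 0.6200 ≈ 246.774.

z_AA = 246.774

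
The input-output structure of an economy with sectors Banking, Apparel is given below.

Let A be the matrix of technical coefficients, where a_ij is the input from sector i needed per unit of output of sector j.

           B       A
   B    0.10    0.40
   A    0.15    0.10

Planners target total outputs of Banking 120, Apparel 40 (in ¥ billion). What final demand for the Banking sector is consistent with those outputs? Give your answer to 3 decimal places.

I − A =
  [   0.90    -0.40]
  [  -0.15     0.90]
d = (I − A) x:
  d_B = (+0.90)·120 + (-0.40)·40 = 92.000
  d_A = (-0.15)·120 + (+0.90)·40 = 18.000

d_B = 92.000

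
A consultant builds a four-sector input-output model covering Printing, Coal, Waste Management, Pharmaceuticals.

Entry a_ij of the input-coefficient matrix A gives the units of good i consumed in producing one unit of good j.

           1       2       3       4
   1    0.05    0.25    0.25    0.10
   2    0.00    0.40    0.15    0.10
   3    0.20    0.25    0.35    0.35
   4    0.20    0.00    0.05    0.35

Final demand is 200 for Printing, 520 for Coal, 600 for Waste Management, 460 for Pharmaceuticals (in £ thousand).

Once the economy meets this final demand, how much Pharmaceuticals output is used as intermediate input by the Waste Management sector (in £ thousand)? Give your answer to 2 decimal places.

I − A =
  [   0.95    -0.25    -0.25    -0.10]
  [   0.00     0.60    -0.15    -0.10]
  [  -0.20    -0.25     0.65    -0.35]
  [  -0.20     0.00    -0.05     0.65]
Compute the cofactors C_ij = (−1)^(i+j)·(3×3 minor ij) of I−A; the adjugate is their transpose:
adj(I−A) = Cᵀ =
  [ 0.217375   0.143125   0.126125   0.123375]
  [ 0.044000   0.320750   0.099375   0.109625]
  [ 0.125000   0.199375   0.353500   0.240250]
  [ 0.076500   0.059375   0.066000   0.297375]
det(I−A) = Σ_j (I−A)_1j·C_1j = (0.95)(0.217375) + (-0.25)(0.044000) + (-0.25)(0.125000) + (-0.10)(0.076500) = 0.15660625
(I − A)⁻¹ = adj(I−A) / det(I−A) ≈
  [   1.3880     0.9139     0.8054     0.7878]
  [   0.2810     2.0481     0.6346     0.7000]
  [   0.7982     1.2731     2.2573     1.5341]
  [   0.4885     0.3791     0.4214     1.8989]
First solve x = (I − A)⁻¹ d = adj(I−A)·d / det(I−A); in particular x_3 = (0.125000·200 + 0.199375·520 + 0.353500·600 + 0.240250·460) / 0.15660625 = 451.29 / 0.15660625 ≈ 2881.6858.
Intermediate flow from 4 to 3: z_43 = a_43 · x_3 = 0.05 × 451.29 / 0.15660625 = 22.5645 / 0.15660625 ≈ 144.08.

z_43 = 144.08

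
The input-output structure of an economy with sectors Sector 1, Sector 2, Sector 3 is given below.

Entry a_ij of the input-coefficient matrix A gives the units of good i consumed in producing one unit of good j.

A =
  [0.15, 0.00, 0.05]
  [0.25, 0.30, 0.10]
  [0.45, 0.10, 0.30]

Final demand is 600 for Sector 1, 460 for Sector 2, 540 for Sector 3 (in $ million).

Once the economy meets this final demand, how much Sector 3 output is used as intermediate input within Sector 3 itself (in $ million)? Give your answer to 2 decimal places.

z_33 = 433.04

I − A =
  [   0.85     0.00    -0.05]
  [  -0.25     0.70    -0.10]
  [  -0.45    -0.10     0.70]
Cofactors of I−A, C_ij = (−1)^(i+j)·(minor ij) (rows/columns in the sector order above):
  C_11 = (0.70)(0.70) − (-0.10)(-0.10) = 0.4800
  C_12 = −[(-0.25)(0.70) − (-0.10)(-0.45)] = 0.2200
  C_13 = (-0.25)(-0.10) − (0.70)(-0.45) = 0.3400
  C_21 = −[(0.00)(0.70) − (-0.05)(-0.10)] = 0.0050
  C_22 = (0.85)(0.70) − (-0.05)(-0.45) = 0.5725
  C_23 = −[(0.85)(-0.10) − (0.00)(-0.45)] = 0.0850
  C_31 = (0.00)(-0.10) − (-0.05)(0.70) = 0.0350
  C_32 = −[(0.85)(-0.10) − (-0.05)(-0.25)] = 0.0975
  C_33 = (0.85)(0.70) − (0.00)(-0.25) = 0.5950
det(I−A) = Σ_j (I−A)_1j·C_1j = (0.85)(0.4800) + (0.00)(0.2200) + (-0.05)(0.3400) = 0.3910
adj(I−A) = Cᵀ =
  [ 0.4800   0.0050   0.0350]
  [ 0.2200   0.5725   0.0975]
  [ 0.3400   0.0850   0.5950]
(I − A)⁻¹ = adj(I−A) / det(I−A) ≈
  [   1.2276     0.0128     0.0895]
  [   0.5627     1.4642     0.2494]
  [   0.8696     0.2174     1.5217]
First solve x = (I − A)⁻¹ d = adj(I−A)·d / det(I−A); in particular x_3 = (0.3400·600 + 0.0850·460 + 0.5950·540) / 0.3910 = 564.40 / 0.3910 ≈ 1443.4783.
Intermediate flow from 3 to 3: z_33 = a_33 · x_3 = 0.30 × 564.40 / 0.3910 = 169.32 / 0.3910 ≈ 433.04.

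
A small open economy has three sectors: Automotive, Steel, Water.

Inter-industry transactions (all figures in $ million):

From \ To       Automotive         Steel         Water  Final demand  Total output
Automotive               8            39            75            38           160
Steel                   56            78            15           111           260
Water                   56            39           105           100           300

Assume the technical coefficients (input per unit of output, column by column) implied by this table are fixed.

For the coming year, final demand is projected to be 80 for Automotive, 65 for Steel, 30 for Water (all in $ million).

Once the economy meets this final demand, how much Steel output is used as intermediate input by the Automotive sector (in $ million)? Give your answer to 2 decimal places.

Technical coefficients a_ij = z_ij / X_j:
  a_AA = 8/160 = 0.05, a_SA = 56/160 = 0.35, a_WA = 56/160 = 0.35
  a_AS = 39/260 = 0.15, a_SS = 78/260 = 0.30, a_WS = 39/260 = 0.15
  a_AW = 75/300 = 0.25, a_SW = 15/300 = 0.05, a_WW = 105/300 = 0.35
I − A =
  [   0.95    -0.15    -0.25]
  [  -0.35     0.70    -0.05]
  [  -0.35    -0.15     0.65]
Cofactors of I−A, C_ij = (−1)^(i+j)·(minor ij) (rows/columns in the sector order above):
  C_11 = (0.70)(0.65) − (-0.05)(-0.15) = 0.4475
  C_12 = −[(-0.35)(0.65) − (-0.05)(-0.35)] = 0.2450
  C_13 = (-0.35)(-0.15) − (0.70)(-0.35) = 0.2975
  C_21 = −[(-0.15)(0.65) − (-0.25)(-0.15)] = 0.1350
  C_22 = (0.95)(0.65) − (-0.25)(-0.35) = 0.5300
  C_23 = −[(0.95)(-0.15) − (-0.15)(-0.35)] = 0.1950
  C_31 = (-0.15)(-0.05) − (-0.25)(0.70) = 0.1825
  C_32 = −[(0.95)(-0.05) − (-0.25)(-0.35)] = 0.1350
  C_33 = (0.95)(0.70) − (-0.15)(-0.35) = 0.6125
det(I−A) = Σ_j (I−A)_1j·C_1j = (0.95)(0.4475) + (-0.15)(0.2450) + (-0.25)(0.2975) = 0.3140
adj(I−A) = Cᵀ =
  [ 0.4475   0.1350   0.1825]
  [ 0.2450   0.5300   0.1350]
  [ 0.2975   0.1950   0.6125]
(I − A)⁻¹ = adj(I−A) / det(I−A) ≈
  [   1.4252     0.4299     0.5812]
  [   0.7803     1.6879     0.4299]
  [   0.9475     0.6210     1.9506]
First solve x = (I − A)⁻¹ d = adj(I−A)·d / det(I−A); in particular x_A = (0.4475·80 + 0.1350·65 + 0.1825·30) / 0.3140 = 50.05 / 0.3140 ≈ 159.3949.
Intermediate flow from S to A: z_SA = a_SA · x_A = 0.35 × 50.05 / 0.3140 = 17.5175 / 0.3140 ≈ 55.79.

z_SA = 55.79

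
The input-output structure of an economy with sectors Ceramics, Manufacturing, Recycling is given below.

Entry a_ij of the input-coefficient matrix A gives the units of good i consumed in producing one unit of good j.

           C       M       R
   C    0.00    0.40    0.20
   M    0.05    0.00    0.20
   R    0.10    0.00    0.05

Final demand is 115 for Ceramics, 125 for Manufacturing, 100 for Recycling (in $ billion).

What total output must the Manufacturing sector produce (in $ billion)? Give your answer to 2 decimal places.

x_M = 160.59

I − A =
  [   1.00    -0.40    -0.20]
  [  -0.05     1.00    -0.20]
  [  -0.10     0.00     0.95]
Cofactors of I−A, C_ij = (−1)^(i+j)·(minor ij) (rows/columns in the sector order above):
  C_11 = (1.00)(0.95) − (-0.20)(0.00) = 0.9500
  C_12 = −[(-0.05)(0.95) − (-0.20)(-0.10)] = 0.0675
  C_13 = (-0.05)(0.00) − (1.00)(-0.10) = 0.1000
  C_21 = −[(-0.40)(0.95) − (-0.20)(0.00)] = 0.3800
  C_22 = (1.00)(0.95) − (-0.20)(-0.10) = 0.9300
  C_23 = −[(1.00)(0.00) − (-0.40)(-0.10)] = 0.0400
  C_31 = (-0.40)(-0.20) − (-0.20)(1.00) = 0.2800
  C_32 = −[(1.00)(-0.20) − (-0.20)(-0.05)] = 0.2100
  C_33 = (1.00)(1.00) − (-0.40)(-0.05) = 0.9800
det(I−A) = Σ_j (I−A)_1j·C_1j = (1.00)(0.9500) + (-0.40)(0.0675) + (-0.20)(0.1000) = 0.9030
adj(I−A) = Cᵀ =
  [ 0.9500   0.3800   0.2800]
  [ 0.0675   0.9300   0.2100]
  [ 0.1000   0.0400   0.9800]
(I − A)⁻¹ = adj(I−A) / det(I−A) ≈
  [   1.0520     0.4208     0.3101]
  [   0.0748     1.0299     0.2326]
  [   0.1107     0.0443     1.0853]
x = (I − A)⁻¹ d = adj(I−A)·d / det(I−A), with det(I−A) = 0.9030:
  x_C = (0.9500·115 + 0.3800·125 + 0.2800·100) / 0.9030 = 184.75 / 0.9030 ≈ 204.60
  x_M = (0.0675·115 + 0.9300·125 + 0.2100·100) / 0.9030 = 145.0125 / 0.9030 ≈ 160.59
  x_R = (0.1000·115 + 0.0400·125 + 0.9800·100) / 0.9030 = 114.50 / 0.9030 ≈ 126.80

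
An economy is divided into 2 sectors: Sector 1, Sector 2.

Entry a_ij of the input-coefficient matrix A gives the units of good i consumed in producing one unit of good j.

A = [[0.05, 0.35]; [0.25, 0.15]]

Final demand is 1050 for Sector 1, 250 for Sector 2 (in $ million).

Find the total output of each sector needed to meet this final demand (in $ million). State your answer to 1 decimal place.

I − A =
  [   0.95    -0.35]
  [  -0.25     0.85]
det(I−A) = (0.95)(0.85) − (-0.35)(-0.25) = 0.7200
adj(I−A) = [[0.85, 0.35], [0.25, 0.95]]
(I − A)⁻¹ = adj(I−A) / det(I−A) ≈
  [   1.1806     0.4861]
  [   0.3472     1.3194]
x = (I − A)⁻¹ d = adj(I−A)·d / det(I−A), with det(I−A) = 0.7200:
  x_1 = (0.85·1050 + 0.35·250) / 0.7200 = 980.00 / 0.7200 ≈ 1361.1
  x_2 = (0.25·1050 + 0.95·250) / 0.7200 = 500.00 / 0.7200 ≈ 694.4

x_1 = 1361.1, x_2 = 694.4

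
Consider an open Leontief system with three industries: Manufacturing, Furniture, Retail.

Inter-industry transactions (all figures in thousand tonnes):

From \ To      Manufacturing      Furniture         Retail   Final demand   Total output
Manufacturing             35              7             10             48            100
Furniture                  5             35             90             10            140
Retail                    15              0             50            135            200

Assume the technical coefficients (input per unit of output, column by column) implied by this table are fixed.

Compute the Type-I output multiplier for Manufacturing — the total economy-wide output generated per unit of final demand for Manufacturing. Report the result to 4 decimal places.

Technical coefficients a_ij = z_ij / X_j:
  a_11 = 35/100 = 0.35, a_21 = 5/100 = 0.05, a_31 = 15/100 = 0.15
  a_12 = 7/140 = 0.05, a_22 = 35/140 = 0.25, a_32 = 0/140 = 0.00
  a_13 = 10/200 = 0.05, a_23 = 90/200 = 0.45, a_33 = 50/200 = 0.25
I − A =
  [   0.65    -0.05    -0.05]
  [  -0.05     0.75    -0.45]
  [  -0.15     0.00     0.75]
Cofactors of I−A, C_ij = (−1)^(i+j)·(minor ij) (rows/columns in the sector order above):
  C_11 = (0.75)(0.75) − (-0.45)(0.00) = 0.5625
  C_12 = −[(-0.05)(0.75) − (-0.45)(-0.15)] = 0.1050
  C_13 = (-0.05)(0.00) − (0.75)(-0.15) = 0.1125
  C_21 = −[(-0.05)(0.75) − (-0.05)(0.00)] = 0.0375
  C_22 = (0.65)(0.75) − (-0.05)(-0.15) = 0.4800
  C_23 = −[(0.65)(0.00) − (-0.05)(-0.15)] = 0.0075
  C_31 = (-0.05)(-0.45) − (-0.05)(0.75) = 0.0600
  C_32 = −[(0.65)(-0.45) − (-0.05)(-0.05)] = 0.2950
  C_33 = (0.65)(0.75) − (-0.05)(-0.05) = 0.4850
det(I−A) = Σ_j (I−A)_1j·C_1j = (0.65)(0.5625) + (-0.05)(0.1050) + (-0.05)(0.1125) = 0.35475
adj(I−A) = Cᵀ =
  [ 0.5625   0.0375   0.0600]
  [ 0.1050   0.4800   0.2950]
  [ 0.1125   0.0075   0.4850]
(I − A)⁻¹ = adj(I−A) / det(I−A) ≈
  [   1.58562     0.10571     0.16913]
  [   0.29598     1.35307     0.83157]
  [   0.31712     0.02114     1.36716]
The output multiplier for sector j is the column-j sum of the Leontief inverse (I − A)⁻¹ = adj(I−A) / det(I−A).
Column 1 of adj(I−A): (0.5625, 0.1050, 0.1125); det(I−A) = 0.35475.
m_1 = (0.5625 + 0.1050 + 0.1125) / 0.35475 = 0.78 / 0.35475 ≈ 2.1987.

m_1 = 2.1987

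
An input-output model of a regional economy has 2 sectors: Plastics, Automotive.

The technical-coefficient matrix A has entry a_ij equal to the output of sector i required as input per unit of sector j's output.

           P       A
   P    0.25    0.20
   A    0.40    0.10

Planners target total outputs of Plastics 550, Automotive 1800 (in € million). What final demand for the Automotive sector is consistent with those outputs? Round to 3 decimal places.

I − A =
  [   0.75    -0.20]
  [  -0.40     0.90]
d = (I − A) x:
  d_P = (+0.75)·550 + (-0.20)·1800 = 52.500
  d_A = (-0.40)·550 + (+0.90)·1800 = 1400.000

d_A = 1400.000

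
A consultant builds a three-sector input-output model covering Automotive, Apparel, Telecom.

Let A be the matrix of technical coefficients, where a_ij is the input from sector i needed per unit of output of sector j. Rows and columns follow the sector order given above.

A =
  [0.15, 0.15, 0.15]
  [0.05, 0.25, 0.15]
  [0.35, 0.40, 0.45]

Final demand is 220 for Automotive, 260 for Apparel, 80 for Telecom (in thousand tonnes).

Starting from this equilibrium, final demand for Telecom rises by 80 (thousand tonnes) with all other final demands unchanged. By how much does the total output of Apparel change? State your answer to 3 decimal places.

I − A =
  [   0.85    -0.15    -0.15]
  [  -0.05     0.75    -0.15]
  [  -0.35    -0.40     0.55]
Cofactors of I−A, C_ij = (−1)^(i+j)·(minor ij) (rows/columns in the sector order above):
  C_11 = (0.75)(0.55) − (-0.15)(-0.40) = 0.3525
  C_12 = −[(-0.05)(0.55) − (-0.15)(-0.35)] = 0.0800
  C_13 = (-0.05)(-0.40) − (0.75)(-0.35) = 0.2825
  C_21 = −[(-0.15)(0.55) − (-0.15)(-0.40)] = 0.1425
  C_22 = (0.85)(0.55) − (-0.15)(-0.35) = 0.4150
  C_23 = −[(0.85)(-0.40) − (-0.15)(-0.35)] = 0.3925
  C_31 = (-0.15)(-0.15) − (-0.15)(0.75) = 0.1350
  C_32 = −[(0.85)(-0.15) − (-0.15)(-0.05)] = 0.1350
  C_33 = (0.85)(0.75) − (-0.15)(-0.05) = 0.6300
det(I−A) = Σ_j (I−A)_1j·C_1j = (0.85)(0.3525) + (-0.15)(0.0800) + (-0.15)(0.2825) = 0.24525
adj(I−A) = Cᵀ =
  [ 0.3525   0.1425   0.1350]
  [ 0.0800   0.4150   0.1350]
  [ 0.2825   0.3925   0.6300]
(I − A)⁻¹ = adj(I−A) / det(I−A) ≈
  [   1.4373     0.5810     0.5505]
  [   0.3262     1.6922     0.5505]
  [   1.1519     1.6004     2.5688]
Δx = (I − A)⁻¹ Δd with Δd having +80 in the Telecom component and 0 elsewhere.
So Δx_2 = L_23 · (+80), where L_23 = adj(I−A)_23 / det(I−A) = 0.1350 / 0.24525.
Δx_2 = 0.1350 × (+80) / 0.24525 = 10.80 / 0.24525 ≈ 44.037.

Δx_2 = 44.037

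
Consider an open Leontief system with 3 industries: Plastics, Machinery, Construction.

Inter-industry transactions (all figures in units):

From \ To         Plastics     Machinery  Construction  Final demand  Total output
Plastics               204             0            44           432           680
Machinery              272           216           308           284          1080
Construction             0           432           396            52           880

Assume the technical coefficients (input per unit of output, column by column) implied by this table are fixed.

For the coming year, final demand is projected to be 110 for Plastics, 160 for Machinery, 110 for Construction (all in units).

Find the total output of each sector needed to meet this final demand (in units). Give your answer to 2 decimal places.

Technical coefficients a_ij = z_ij / X_j:
  a_PP = 204/680 = 0.30, a_MP = 272/680 = 0.40, a_CP = 0/680 = 0.00
  a_PM = 0/1080 = 0.00, a_MM = 216/1080 = 0.20, a_CM = 432/1080 = 0.40
  a_PC = 44/880 = 0.05, a_MC = 308/880 = 0.35, a_CC = 396/880 = 0.45
I − A =
  [   0.70     0.00    -0.05]
  [  -0.40     0.80    -0.35]
  [   0.00    -0.40     0.55]
Cofactors of I−A, C_ij = (−1)^(i+j)·(minor ij) (rows/columns in the sector order above):
  C_11 = (0.80)(0.55) − (-0.35)(-0.40) = 0.3000
  C_12 = −[(-0.40)(0.55) − (-0.35)(0.00)] = 0.2200
  C_13 = (-0.40)(-0.40) − (0.80)(0.00) = 0.1600
  C_21 = −[(0.00)(0.55) − (-0.05)(-0.40)] = 0.0200
  C_22 = (0.70)(0.55) − (-0.05)(0.00) = 0.3850
  C_23 = −[(0.70)(-0.40) − (0.00)(0.00)] = 0.2800
  C_31 = (0.00)(-0.35) − (-0.05)(0.80) = 0.0400
  C_32 = −[(0.70)(-0.35) − (-0.05)(-0.40)] = 0.2650
  C_33 = (0.70)(0.80) − (0.00)(-0.40) = 0.5600
det(I−A) = Σ_j (I−A)_1j·C_1j = (0.70)(0.3000) + (0.00)(0.2200) + (-0.05)(0.1600) = 0.2020
adj(I−A) = Cᵀ =
  [ 0.3000   0.0200   0.0400]
  [ 0.2200   0.3850   0.2650]
  [ 0.1600   0.2800   0.5600]
(I − A)⁻¹ = adj(I−A) / det(I−A) ≈
  [   1.4851     0.0990     0.1980]
  [   1.0891     1.9059     1.3119]
  [   0.7921     1.3861     2.7723]
x = (I − A)⁻¹ d = adj(I−A)·d / det(I−A), with det(I−A) = 0.2020:
  x_P = (0.3000·110 + 0.0200·160 + 0.0400·110) / 0.2020 = 40.60 / 0.2020 ≈ 200.99
  x_M = (0.2200·110 + 0.3850·160 + 0.2650·110) / 0.2020 = 114.95 / 0.2020 ≈ 569.06
  x_C = (0.1600·110 + 0.2800·160 + 0.5600·110) / 0.2020 = 124.00 / 0.2020 ≈ 613.86

x_P = 200.99, x_M = 569.06, x_C = 613.86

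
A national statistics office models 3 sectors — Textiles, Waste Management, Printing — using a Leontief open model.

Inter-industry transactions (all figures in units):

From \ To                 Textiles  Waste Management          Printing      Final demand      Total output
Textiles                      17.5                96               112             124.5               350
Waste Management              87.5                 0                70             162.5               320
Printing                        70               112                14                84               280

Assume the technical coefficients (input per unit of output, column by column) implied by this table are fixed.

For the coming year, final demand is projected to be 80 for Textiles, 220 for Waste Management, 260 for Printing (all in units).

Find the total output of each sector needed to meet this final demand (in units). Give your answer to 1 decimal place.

x_T = 462.7, x_W = 471.9, x_P = 545.0

Technical coefficients a_ij = z_ij / X_j:
  a_TT = 17.5/350 = 0.05, a_WT = 87.5/350 = 0.25, a_PT = 70/350 = 0.20
  a_TW = 96/320 = 0.30, a_WW = 0/320 = 0.00, a_PW = 112/320 = 0.35
  a_TP = 112/280 = 0.40, a_WP = 70/280 = 0.25, a_PP = 14/280 = 0.05
I − A =
  [   0.95    -0.30    -0.40]
  [  -0.25     1.00    -0.25]
  [  -0.20    -0.35     0.95]
Cofactors of I−A, C_ij = (−1)^(i+j)·(minor ij) (rows/columns in the sector order above):
  C_11 = (1.00)(0.95) − (-0.25)(-0.35) = 0.8625
  C_12 = −[(-0.25)(0.95) − (-0.25)(-0.20)] = 0.2875
  C_13 = (-0.25)(-0.35) − (1.00)(-0.20) = 0.2875
  C_21 = −[(-0.30)(0.95) − (-0.40)(-0.35)] = 0.4250
  C_22 = (0.95)(0.95) − (-0.40)(-0.20) = 0.8225
  C_23 = −[(0.95)(-0.35) − (-0.30)(-0.20)] = 0.3925
  C_31 = (-0.30)(-0.25) − (-0.40)(1.00) = 0.4750
  C_32 = −[(0.95)(-0.25) − (-0.40)(-0.25)] = 0.3375
  C_33 = (0.95)(1.00) − (-0.30)(-0.25) = 0.8750
det(I−A) = Σ_j (I−A)_1j·C_1j = (0.95)(0.8625) + (-0.30)(0.2875) + (-0.40)(0.2875) = 0.618125
adj(I−A) = Cᵀ =
  [ 0.8625   0.4250   0.4750]
  [ 0.2875   0.8225   0.3375]
  [ 0.2875   0.3925   0.8750]
(I − A)⁻¹ = adj(I−A) / det(I−A) ≈
  [   1.3953     0.6876     0.7685]
  [   0.4651     1.3306     0.5460]
  [   0.4651     0.6350     1.4156]
x = (I − A)⁻¹ d = adj(I−A)·d / det(I−A), with det(I−A) = 0.618125:
  x_T = (0.8625·80 + 0.4250·220 + 0.4750·260) / 0.618125 = 286.00 / 0.618125 ≈ 462.7
  x_W = (0.2875·80 + 0.8225·220 + 0.3375·260) / 0.618125 = 291.70 / 0.618125 ≈ 471.9
  x_P = (0.2875·80 + 0.3925·220 + 0.8750·260) / 0.618125 = 336.85 / 0.618125 ≈ 545.0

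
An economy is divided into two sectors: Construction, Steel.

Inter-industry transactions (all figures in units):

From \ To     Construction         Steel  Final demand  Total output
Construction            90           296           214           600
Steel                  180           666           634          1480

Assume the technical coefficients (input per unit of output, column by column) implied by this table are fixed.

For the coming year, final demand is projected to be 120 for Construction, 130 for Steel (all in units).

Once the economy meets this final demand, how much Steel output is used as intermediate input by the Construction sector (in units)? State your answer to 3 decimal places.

Technical coefficients a_ij = z_ij / X_j:
  a_11 = 90/600 = 0.15, a_21 = 180/600 = 0.30
  a_12 = 296/1480 = 0.20, a_22 = 666/1480 = 0.45
I − A =
  [   0.85    -0.20]
  [  -0.30     0.55]
det(I−A) = (0.85)(0.55) − (-0.20)(-0.30) = 0.4075
adj(I−A) = [[0.55, 0.20], [0.30, 0.85]]
(I − A)⁻¹ = adj(I−A) / det(I−A) ≈
  [   1.3497     0.4908]
  [   0.7362     2.0859]
First solve x = (I − A)⁻¹ d = adj(I−A)·d / det(I−A); in particular x_1 = (0.55·120 + 0.20·130) / 0.4075 = 92.00 / 0.4075 ≈ 225.76687.
Intermediate flow from 2 to 1: z_21 = a_21 · x_1 = 0.30 × 92.00 / 0.4075 = 27.60 / 0.4075 ≈ 67.730.

z_21 = 67.730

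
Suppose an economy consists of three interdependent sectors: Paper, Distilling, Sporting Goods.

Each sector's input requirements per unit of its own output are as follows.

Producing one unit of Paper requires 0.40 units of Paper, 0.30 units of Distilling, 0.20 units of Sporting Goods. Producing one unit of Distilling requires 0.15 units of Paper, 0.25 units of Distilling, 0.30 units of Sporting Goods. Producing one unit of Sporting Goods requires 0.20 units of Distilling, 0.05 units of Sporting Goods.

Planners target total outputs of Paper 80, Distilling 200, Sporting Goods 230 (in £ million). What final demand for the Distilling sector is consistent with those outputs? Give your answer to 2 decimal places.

I − A =
  [   0.60    -0.15     0.00]
  [  -0.30     0.75    -0.20]
  [  -0.20    -0.30     0.95]
d = (I − A) x:
  d_1 = (+0.60)·80 + (-0.15)·200 + (+0.00)·230 = 18.00
  d_2 = (-0.30)·80 + (+0.75)·200 + (-0.20)·230 = 80.00
  d_3 = (-0.20)·80 + (-0.30)·200 + (+0.95)·230 = 142.50

d_2 = 80.00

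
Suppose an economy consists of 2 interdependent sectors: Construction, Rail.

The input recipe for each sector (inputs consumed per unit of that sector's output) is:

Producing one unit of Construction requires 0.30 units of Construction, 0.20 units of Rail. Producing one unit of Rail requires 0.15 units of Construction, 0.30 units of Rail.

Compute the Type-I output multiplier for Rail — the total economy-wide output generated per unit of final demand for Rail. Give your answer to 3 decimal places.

m_2 = 1.848

I − A =
  [   0.70    -0.15]
  [  -0.20     0.70]
det(I−A) = (0.70)(0.70) − (-0.15)(-0.20) = 0.4600
adj(I−A) = [[0.70, 0.15], [0.20, 0.70]]
(I − A)⁻¹ = adj(I−A) / det(I−A) ≈
  [   1.5217     0.3261]
  [   0.4348     1.5217]
The output multiplier for sector j is the column-j sum of the Leontief inverse (I − A)⁻¹ = adj(I−A) / det(I−A).
Column 2 of adj(I−A): (0.15, 0.70); det(I−A) = 0.4600.
m_2 = (0.15 + 0.70) / 0.4600 = 0.85 / 0.4600 ≈ 1.848.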